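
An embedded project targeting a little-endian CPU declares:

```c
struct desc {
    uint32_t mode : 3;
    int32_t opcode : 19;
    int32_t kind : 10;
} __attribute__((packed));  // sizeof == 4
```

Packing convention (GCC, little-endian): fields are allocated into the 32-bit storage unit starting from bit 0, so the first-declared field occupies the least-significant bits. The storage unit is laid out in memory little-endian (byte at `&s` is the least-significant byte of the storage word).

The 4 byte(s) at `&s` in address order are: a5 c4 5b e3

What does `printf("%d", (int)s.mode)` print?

[0]=0xa5 [1]=0xc4 [2]=0x5b [3]=0xe3 (little-endian) → word 0xe35bc4a5
mode [0+:3] = (word>>0) & 0x7 = 5  ←
opcode [3+:19] = (word>>3) & 0x7ffff = 227476
kind [22+:10] = (word>>22) & 0x3ff = 909

5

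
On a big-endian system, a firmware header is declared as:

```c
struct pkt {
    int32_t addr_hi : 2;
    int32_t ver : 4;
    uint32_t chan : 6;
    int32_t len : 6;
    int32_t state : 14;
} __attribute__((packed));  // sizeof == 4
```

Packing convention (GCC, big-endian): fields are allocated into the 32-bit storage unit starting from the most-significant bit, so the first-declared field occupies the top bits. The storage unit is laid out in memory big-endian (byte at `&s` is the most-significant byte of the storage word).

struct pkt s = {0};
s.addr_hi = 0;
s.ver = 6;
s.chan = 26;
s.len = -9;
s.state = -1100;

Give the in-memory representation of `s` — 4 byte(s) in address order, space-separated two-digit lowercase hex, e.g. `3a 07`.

addr_hi:2 = 0 → 0x0 << 30 → word 0x00000000
ver:4 = 6 → 0x6 << 26 → word 0x18000000
chan:6 = 26 → 0x1a << 20 → word 0x19a00000
len:6 = -9 → 0x37 << 14 → word 0x19adc000
state:14 = -1100 → 0x3bb4 << 0 → word 0x19adfbb4
word = 0x19adfbb4 → big-endian bytes:
  [0]=0x19  [1]=0xad  [2]=0xfb  [3]=0xb4

19 ad fb b4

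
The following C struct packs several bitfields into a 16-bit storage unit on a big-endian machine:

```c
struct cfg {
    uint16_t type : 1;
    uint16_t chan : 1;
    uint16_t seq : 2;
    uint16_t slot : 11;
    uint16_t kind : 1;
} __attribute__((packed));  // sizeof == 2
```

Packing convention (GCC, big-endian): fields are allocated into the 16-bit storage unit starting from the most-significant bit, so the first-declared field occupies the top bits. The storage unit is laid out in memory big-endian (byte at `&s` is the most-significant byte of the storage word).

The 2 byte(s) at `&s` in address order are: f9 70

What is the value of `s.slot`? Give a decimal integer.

[0]=0xf9 [1]=0x70 (big-endian) → word 0xf970
type:1 @ bit 15 → (0xf970>>15)&0x1 = 0x1
chan:1 @ bit 14 → (0xf970>>14)&0x1 = 0x1
seq:2 @ bit 12 → (0xf970>>12)&0x3 = 0x3
slot:11 @ bit 1 → (0xf970>>1)&0x7ff = 0x4b8  ←
kind:1 @ bit 0 → (0xf970>>0)&0x1 = 0x0

1208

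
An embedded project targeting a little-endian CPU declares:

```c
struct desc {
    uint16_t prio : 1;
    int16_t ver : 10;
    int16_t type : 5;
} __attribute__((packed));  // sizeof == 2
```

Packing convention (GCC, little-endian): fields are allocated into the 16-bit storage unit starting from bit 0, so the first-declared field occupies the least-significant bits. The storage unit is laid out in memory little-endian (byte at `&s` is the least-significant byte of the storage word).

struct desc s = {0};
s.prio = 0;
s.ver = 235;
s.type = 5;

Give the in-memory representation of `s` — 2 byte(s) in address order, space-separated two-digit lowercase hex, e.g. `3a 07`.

[0+:1] prio=0 & 0x1 = 0x0; word=0x0000
[1+:10] ver=235 & 0x3ff = 0xeb; word=0x01d6
[11+:5] type=5 & 0x1f = 0x5; word=0x29d6
word = 0x29d6 → little-endian bytes:
  [0]=0xd6  [1]=0x29

d6 29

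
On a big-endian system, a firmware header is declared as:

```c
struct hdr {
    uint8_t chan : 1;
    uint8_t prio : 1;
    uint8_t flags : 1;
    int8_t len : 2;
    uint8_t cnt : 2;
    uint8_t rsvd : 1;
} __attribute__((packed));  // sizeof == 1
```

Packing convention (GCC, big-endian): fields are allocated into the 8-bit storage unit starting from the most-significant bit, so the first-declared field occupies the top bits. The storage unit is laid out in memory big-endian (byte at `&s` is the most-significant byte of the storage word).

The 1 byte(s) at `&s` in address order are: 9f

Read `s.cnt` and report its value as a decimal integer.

3

[0]=0x9f (big-endian) → word 0x9f
chan:1 @ bit 7 → (0x9f>>7)&0x1 = 0x1
prio:1 @ bit 6 → (0x9f>>6)&0x1 = 0x0
flags:1 @ bit 5 → (0x9f>>5)&0x1 = 0x0
len:2 @ bit 3 → (0x9f>>3)&0x3 = 0x3
cnt:2 @ bit 1 → (0x9f>>1)&0x3 = 0x3  ←
rsvd:1 @ bit 0 → (0x9f>>0)&0x1 = 0x1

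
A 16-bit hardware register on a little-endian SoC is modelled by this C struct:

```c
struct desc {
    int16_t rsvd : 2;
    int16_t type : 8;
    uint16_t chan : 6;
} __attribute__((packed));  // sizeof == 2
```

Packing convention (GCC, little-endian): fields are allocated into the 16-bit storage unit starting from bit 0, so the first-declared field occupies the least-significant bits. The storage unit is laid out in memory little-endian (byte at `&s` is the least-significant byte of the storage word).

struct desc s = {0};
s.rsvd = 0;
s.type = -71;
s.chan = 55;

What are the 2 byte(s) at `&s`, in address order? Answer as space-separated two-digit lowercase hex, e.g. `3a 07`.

e4 de

rsvd:2 = 0 → 0x0 << 0 → word 0x0000
type:8 = -71 → 0xb9 << 2 → word 0x02e4
chan:6 = 55 → 0x37 << 10 → word 0xdee4
word = 0xdee4 → little-endian bytes:
  [0]=0xe4  [1]=0xde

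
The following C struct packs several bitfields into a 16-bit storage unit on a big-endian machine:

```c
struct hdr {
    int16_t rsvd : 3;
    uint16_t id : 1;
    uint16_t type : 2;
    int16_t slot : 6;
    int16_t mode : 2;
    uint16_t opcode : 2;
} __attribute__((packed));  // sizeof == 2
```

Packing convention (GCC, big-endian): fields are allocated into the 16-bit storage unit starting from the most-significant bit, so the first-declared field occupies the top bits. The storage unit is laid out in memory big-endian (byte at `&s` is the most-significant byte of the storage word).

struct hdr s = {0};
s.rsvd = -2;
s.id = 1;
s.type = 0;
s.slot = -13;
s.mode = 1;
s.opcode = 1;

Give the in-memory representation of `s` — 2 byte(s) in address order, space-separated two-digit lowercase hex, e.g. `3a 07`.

rsvd (3b) val=-2 bits=0x6 at bit 13: 0xc000
id (1b) val=1 bits=0x1 at bit 12: 0xd000
type (2b) val=0 bits=0x0 at bit 10: 0xd000
slot (6b) val=-13 bits=0x33 at bit 4: 0xd330
mode (2b) val=1 bits=0x1 at bit 2: 0xd334
opcode (2b) val=1 bits=0x1 at bit 0: 0xd335
word = 0xd335 → big-endian bytes:
  [0]=0xd3  [1]=0x35

d3 35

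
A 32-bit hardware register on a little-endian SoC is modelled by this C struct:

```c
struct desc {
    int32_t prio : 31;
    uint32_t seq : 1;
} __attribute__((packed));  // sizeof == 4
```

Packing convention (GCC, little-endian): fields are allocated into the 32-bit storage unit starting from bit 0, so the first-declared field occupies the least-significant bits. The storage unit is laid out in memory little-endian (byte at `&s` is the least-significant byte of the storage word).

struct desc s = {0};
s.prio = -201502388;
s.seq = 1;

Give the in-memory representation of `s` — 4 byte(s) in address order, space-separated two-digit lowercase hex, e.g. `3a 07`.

4c 51 fd f3

prio (31b) val=-201502388 bits=0x73fd514c at bit 0: 0x73fd514c
seq (1b) val=1 bits=0x1 at bit 31: 0xf3fd514c
word = 0xf3fd514c → little-endian bytes:
  [0]=0x4c  [1]=0x51  [2]=0xfd  [3]=0xf3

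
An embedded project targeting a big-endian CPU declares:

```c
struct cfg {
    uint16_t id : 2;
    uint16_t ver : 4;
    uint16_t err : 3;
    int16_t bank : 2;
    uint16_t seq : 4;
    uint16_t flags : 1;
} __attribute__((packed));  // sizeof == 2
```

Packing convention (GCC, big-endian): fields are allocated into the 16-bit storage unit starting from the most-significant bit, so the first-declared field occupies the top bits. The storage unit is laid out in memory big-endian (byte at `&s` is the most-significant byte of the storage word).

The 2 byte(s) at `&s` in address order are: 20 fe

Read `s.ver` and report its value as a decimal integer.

[0]=0x20 [1]=0xfe (big-endian) → word 0x20fe
id:2 @ bit 14 → (0x20fe>>14)&0x3 = 0x0
ver:4 @ bit 10 → (0x20fe>>10)&0xf = 0x8  ←
err:3 @ bit 7 → (0x20fe>>7)&0x7 = 0x1
bank:2 @ bit 5 → (0x20fe>>5)&0x3 = 0x3
seq:4 @ bit 1 → (0x20fe>>1)&0xf = 0xf
flags:1 @ bit 0 → (0x20fe>>0)&0x1 = 0x0

8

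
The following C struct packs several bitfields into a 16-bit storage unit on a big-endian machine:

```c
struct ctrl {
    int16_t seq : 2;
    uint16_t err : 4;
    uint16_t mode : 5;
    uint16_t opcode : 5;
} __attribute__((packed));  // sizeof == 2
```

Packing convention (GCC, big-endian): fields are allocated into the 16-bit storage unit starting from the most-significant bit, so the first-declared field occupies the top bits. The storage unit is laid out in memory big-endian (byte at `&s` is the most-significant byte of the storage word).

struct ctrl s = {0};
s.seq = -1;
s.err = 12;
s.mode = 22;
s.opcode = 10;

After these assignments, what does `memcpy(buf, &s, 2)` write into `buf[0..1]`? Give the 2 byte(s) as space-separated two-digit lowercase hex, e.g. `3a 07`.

seq (2b) val=-1 bits=0x3 at bit 14: 0xc000
err (4b) val=12 bits=0xc at bit 10: 0xf000
mode (5b) val=22 bits=0x16 at bit 5: 0xf2c0
opcode (5b) val=10 bits=0xa at bit 0: 0xf2ca
word = 0xf2ca → big-endian bytes:
  [0]=0xf2  [1]=0xca

f2 ca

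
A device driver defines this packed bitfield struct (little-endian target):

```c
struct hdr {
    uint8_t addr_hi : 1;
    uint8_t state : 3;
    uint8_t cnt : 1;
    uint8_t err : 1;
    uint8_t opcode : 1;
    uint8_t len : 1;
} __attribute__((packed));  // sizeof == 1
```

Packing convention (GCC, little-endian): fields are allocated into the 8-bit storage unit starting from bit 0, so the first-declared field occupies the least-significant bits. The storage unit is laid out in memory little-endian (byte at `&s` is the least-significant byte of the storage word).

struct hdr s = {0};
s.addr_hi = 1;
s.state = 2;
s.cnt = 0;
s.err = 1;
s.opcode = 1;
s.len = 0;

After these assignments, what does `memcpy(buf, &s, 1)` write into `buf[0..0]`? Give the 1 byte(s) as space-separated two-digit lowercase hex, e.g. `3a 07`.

[0+:1] addr_hi=1 & 0x1 = 0x1; word=0x01
[1+:3] state=2 & 0x7 = 0x2; word=0x05
[4+:1] cnt=0 & 0x1 = 0x0; word=0x05
[5+:1] err=1 & 0x1 = 0x1; word=0x25
[6+:1] opcode=1 & 0x1 = 0x1; word=0x65
[7+:1] len=0 & 0x1 = 0x0; word=0x65
word = 0x65 → little-endian bytes:
  [0]=0x65

65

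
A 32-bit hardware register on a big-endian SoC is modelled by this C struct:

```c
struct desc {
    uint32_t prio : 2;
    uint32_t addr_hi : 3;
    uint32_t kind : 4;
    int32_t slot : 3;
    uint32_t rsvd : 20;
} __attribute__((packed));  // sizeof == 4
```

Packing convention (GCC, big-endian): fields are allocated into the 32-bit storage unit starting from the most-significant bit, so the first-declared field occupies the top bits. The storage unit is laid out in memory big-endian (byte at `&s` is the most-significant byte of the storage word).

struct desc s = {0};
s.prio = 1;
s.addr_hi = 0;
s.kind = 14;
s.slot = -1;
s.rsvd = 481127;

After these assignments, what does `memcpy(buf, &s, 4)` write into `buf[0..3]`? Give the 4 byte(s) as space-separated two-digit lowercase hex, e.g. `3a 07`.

47 77 57 67

[30+:2] prio=1 & 0x3 = 0x1; word=0x40000000
[27+:3] addr_hi=0 & 0x7 = 0x0; word=0x40000000
[23+:4] kind=14 & 0xf = 0xe; word=0x47000000
[20+:3] slot=-1 & 0x7 = 0x7; word=0x47700000
[0+:20] rsvd=481127 & 0xfffff = 0x75767; word=0x47775767
word = 0x47775767 → big-endian bytes:
  [0]=0x47  [1]=0x77  [2]=0x57  [3]=0x67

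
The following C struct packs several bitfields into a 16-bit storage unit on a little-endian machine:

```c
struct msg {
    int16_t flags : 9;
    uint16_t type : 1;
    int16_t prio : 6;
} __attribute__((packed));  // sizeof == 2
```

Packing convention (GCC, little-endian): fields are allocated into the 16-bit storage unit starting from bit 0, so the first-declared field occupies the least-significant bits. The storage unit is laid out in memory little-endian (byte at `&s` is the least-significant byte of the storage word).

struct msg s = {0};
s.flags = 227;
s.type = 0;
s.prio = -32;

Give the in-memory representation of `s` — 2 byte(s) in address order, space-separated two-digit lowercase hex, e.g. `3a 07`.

e3 80

[0+:9] flags=227 & 0x1ff = 0xe3; word=0x00e3
[9+:1] type=0 & 0x1 = 0x0; word=0x00e3
[10+:6] prio=-32 & 0x3f = 0x20; word=0x80e3
word = 0x80e3 → little-endian bytes:
  [0]=0xe3  [1]=0x80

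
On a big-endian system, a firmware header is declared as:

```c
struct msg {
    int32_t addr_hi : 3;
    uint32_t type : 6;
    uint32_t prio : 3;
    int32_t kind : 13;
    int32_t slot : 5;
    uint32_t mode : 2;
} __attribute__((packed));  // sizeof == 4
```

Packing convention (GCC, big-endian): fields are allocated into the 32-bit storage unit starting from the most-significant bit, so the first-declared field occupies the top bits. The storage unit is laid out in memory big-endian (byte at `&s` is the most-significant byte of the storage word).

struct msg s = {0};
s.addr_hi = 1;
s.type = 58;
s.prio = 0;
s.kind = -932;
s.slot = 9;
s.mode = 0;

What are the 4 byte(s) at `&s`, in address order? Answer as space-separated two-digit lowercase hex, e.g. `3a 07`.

3d 0e 2e 24

[29+:3] addr_hi=1 & 0x7 = 0x1; word=0x20000000
[23+:6] type=58 & 0x3f = 0x3a; word=0x3d000000
[20+:3] prio=0 & 0x7 = 0x0; word=0x3d000000
[7+:13] kind=-932 & 0x1fff = 0x1c5c; word=0x3d0e2e00
[2+:5] slot=9 & 0x1f = 0x9; word=0x3d0e2e24
[0+:2] mode=0 & 0x3 = 0x0; word=0x3d0e2e24
word = 0x3d0e2e24 → big-endian bytes:
  [0]=0x3d  [1]=0x0e  [2]=0x2e  [3]=0x24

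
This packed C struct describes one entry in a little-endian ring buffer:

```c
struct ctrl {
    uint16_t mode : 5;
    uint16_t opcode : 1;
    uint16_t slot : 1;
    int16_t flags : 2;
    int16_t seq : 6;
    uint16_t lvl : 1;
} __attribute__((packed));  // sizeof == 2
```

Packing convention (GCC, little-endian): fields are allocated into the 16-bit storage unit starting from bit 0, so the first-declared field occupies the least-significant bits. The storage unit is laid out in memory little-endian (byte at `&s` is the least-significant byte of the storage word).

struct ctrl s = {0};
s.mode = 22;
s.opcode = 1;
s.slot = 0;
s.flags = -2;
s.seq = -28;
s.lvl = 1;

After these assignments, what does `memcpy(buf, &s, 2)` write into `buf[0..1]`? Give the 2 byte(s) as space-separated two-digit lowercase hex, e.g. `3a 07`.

[0+:5] mode=22 & 0x1f = 0x16; word=0x0016
[5+:1] opcode=1 & 0x1 = 0x1; word=0x0036
[6+:1] slot=0 & 0x1 = 0x0; word=0x0036
[7+:2] flags=-2 & 0x3 = 0x2; word=0x0136
[9+:6] seq=-28 & 0x3f = 0x24; word=0x4936
[15+:1] lvl=1 & 0x1 = 0x1; word=0xc936
word = 0xc936 → little-endian bytes:
  [0]=0x36  [1]=0xc9

36 c9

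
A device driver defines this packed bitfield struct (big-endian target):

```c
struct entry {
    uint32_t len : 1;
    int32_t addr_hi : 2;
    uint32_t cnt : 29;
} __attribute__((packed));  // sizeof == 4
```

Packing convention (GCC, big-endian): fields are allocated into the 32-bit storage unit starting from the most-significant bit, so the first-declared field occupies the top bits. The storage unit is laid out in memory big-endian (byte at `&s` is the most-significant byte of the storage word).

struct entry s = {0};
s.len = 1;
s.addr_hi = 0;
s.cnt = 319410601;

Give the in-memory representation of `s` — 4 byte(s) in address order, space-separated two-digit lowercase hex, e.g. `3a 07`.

len (1b) val=1 bits=0x1 at bit 31: 0x80000000
addr_hi (2b) val=0 bits=0x0 at bit 29: 0x80000000
cnt (29b) val=319410601 bits=0x1309d1a9 at bit 0: 0x9309d1a9
word = 0x9309d1a9 → big-endian bytes:
  [0]=0x93  [1]=0x09  [2]=0xd1  [3]=0xa9

93 09 d1 a9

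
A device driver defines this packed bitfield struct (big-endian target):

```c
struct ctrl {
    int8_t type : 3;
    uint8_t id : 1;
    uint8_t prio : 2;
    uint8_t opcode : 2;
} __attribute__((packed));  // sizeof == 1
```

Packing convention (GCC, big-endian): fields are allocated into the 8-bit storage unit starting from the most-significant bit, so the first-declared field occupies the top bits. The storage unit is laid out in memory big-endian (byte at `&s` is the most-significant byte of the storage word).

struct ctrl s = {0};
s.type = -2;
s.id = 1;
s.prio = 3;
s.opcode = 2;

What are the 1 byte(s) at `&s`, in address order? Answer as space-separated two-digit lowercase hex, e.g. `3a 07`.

type:3 = -2 → 0x6 << 5 → word 0xc0
id:1 = 1 → 0x1 << 4 → word 0xd0
prio:2 = 3 → 0x3 << 2 → word 0xdc
opcode:2 = 2 → 0x2 << 0 → word 0xde
word = 0xde → big-endian bytes:
  [0]=0xde

de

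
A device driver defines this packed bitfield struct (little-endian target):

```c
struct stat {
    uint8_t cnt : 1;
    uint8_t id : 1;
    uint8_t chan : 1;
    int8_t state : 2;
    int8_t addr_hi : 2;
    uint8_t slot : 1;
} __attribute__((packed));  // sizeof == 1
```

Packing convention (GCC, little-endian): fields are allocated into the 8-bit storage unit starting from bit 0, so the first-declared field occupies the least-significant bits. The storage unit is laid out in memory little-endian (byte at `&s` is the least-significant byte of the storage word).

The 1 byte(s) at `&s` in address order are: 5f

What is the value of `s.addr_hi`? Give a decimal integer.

[0]=0x5f (little-endian) → word 0x5f
cnt [0+:1] = (word>>0) & 0x1 = 1
id [1+:1] = (word>>1) & 0x1 = 1
chan [2+:1] = (word>>2) & 0x1 = 1
state [3+:2] = (word>>3) & 0x3 = 3
addr_hi [5+:2] = (word>>5) & 0x3 = 2  ←
slot [7+:1] = (word>>7) & 0x1 = 0
addr_hi signed 2b, MSB=1: 2 - 4 = -2

-2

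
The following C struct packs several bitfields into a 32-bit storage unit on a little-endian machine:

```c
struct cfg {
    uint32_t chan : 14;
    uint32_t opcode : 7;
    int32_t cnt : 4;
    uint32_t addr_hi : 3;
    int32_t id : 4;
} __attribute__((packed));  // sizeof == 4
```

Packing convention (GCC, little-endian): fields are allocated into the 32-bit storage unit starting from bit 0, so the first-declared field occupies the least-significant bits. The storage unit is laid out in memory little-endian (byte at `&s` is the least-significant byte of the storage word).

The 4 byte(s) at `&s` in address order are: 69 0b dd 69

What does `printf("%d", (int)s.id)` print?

6

[0]=0x69 [1]=0x0b [2]=0xdd [3]=0x69 (little-endian) → word 0x69dd0b69
chan:14 @ bit 0 → (0x69dd0b69>>0)&0x3fff = 0xb69
opcode:7 @ bit 14 → (0x69dd0b69>>14)&0x7f = 0x74
cnt:4 @ bit 21 → (0x69dd0b69>>21)&0xf = 0xe
addr_hi:3 @ bit 25 → (0x69dd0b69>>25)&0x7 = 0x4
id:4 @ bit 28 → (0x69dd0b69>>28)&0xf = 0x6  ←
id signed 4b, MSB=0: value = 6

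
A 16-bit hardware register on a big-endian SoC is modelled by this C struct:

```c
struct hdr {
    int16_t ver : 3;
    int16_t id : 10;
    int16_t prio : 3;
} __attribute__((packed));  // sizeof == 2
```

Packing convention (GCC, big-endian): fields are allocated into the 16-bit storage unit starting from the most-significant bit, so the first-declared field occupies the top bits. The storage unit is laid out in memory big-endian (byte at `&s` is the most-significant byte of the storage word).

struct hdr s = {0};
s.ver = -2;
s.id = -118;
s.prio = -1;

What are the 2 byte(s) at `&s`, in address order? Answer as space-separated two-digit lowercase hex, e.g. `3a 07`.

ver:3 = -2 → 0x6 << 13 → word 0xc000
id:10 = -118 → 0x38a << 3 → word 0xdc50
prio:3 = -1 → 0x7 << 0 → word 0xdc57
word = 0xdc57 → big-endian bytes:
  [0]=0xdc  [1]=0x57

dc 57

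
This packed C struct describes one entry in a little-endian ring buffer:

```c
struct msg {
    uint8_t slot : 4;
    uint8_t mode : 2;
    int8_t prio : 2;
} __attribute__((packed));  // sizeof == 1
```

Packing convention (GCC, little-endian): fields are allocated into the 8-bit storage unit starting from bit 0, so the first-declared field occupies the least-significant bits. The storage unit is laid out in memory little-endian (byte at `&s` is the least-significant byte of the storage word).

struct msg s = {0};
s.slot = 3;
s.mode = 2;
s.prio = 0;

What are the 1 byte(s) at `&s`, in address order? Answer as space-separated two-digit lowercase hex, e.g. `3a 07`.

slot (4b) val=3 bits=0x3 at bit 0: 0x03
mode (2b) val=2 bits=0x2 at bit 4: 0x23
prio (2b) val=0 bits=0x0 at bit 6: 0x23
word = 0x23 → little-endian bytes:
  [0]=0x23

23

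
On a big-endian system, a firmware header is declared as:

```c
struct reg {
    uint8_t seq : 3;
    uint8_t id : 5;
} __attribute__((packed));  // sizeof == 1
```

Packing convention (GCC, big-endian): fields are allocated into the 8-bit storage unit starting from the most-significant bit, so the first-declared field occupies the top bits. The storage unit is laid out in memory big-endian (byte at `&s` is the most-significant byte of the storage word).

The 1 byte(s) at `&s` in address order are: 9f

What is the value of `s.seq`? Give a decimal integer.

[0]=0x9f (big-endian) → word 0x9f
seq [5+:3] = (word>>5) & 0x7 = 4  ←
id [0+:5] = (word>>0) & 0x1f = 31

4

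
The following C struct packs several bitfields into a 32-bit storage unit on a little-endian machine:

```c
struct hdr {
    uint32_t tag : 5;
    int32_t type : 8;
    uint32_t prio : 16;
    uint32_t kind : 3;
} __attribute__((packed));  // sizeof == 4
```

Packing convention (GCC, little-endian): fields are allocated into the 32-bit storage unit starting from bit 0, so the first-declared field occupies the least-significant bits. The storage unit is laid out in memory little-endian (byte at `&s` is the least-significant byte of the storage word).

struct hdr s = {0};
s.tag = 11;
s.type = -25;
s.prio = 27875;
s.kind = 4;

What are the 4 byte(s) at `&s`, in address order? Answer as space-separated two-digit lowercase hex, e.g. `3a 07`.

eb 7c 9c 8d

tag (5b) val=11 bits=0xb at bit 0: 0x0000000b
type (8b) val=-25 bits=0xe7 at bit 5: 0x00001ceb
prio (16b) val=27875 bits=0x6ce3 at bit 13: 0x0d9c7ceb
kind (3b) val=4 bits=0x4 at bit 29: 0x8d9c7ceb
word = 0x8d9c7ceb → little-endian bytes:
  [0]=0xeb  [1]=0x7c  [2]=0x9c  [3]=0x8d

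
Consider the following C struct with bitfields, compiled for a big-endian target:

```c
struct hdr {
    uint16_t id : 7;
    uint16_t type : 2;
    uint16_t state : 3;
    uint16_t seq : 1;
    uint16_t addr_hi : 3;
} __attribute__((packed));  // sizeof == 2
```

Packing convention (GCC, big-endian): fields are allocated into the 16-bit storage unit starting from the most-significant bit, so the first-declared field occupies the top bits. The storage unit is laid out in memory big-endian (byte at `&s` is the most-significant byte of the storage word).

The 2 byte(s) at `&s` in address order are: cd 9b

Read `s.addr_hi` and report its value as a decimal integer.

3

[0]=0xcd [1]=0x9b (big-endian) → word 0xcd9b
id [9+:7] = (word>>9) & 0x7f = 102
type [7+:2] = (word>>7) & 0x3 = 3
state [4+:3] = (word>>4) & 0x7 = 1
seq [3+:1] = (word>>3) & 0x1 = 1
addr_hi [0+:3] = (word>>0) & 0x7 = 3  ←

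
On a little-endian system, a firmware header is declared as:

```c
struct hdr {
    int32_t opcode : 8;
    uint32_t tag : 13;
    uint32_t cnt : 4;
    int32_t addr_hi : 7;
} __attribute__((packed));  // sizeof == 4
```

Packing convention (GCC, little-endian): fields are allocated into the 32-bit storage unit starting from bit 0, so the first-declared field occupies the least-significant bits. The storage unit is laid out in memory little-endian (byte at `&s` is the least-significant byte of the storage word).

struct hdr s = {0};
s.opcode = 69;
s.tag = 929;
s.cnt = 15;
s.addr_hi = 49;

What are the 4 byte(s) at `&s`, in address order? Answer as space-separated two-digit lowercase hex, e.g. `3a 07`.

45 a1 e3 63

opcode (8b) val=69 bits=0x45 at bit 0: 0x00000045
tag (13b) val=929 bits=0x3a1 at bit 8: 0x0003a145
cnt (4b) val=15 bits=0xf at bit 21: 0x01e3a145
addr_hi (7b) val=49 bits=0x31 at bit 25: 0x63e3a145
word = 0x63e3a145 → little-endian bytes:
  [0]=0x45  [1]=0xa1  [2]=0xe3  [3]=0x63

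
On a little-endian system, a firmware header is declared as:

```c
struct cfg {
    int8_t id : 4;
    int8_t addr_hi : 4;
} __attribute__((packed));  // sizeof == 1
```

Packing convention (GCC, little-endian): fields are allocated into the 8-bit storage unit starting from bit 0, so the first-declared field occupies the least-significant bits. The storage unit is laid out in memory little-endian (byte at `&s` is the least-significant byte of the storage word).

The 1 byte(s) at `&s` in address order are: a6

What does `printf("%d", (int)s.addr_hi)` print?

-6

[0]=0xa6 (little-endian) → word 0xa6
id [0+:4] = (word>>0) & 0xf = 6
addr_hi [4+:4] = (word>>4) & 0xf = 10  ←
addr_hi signed 4b, MSB=1: 10 - 16 = -6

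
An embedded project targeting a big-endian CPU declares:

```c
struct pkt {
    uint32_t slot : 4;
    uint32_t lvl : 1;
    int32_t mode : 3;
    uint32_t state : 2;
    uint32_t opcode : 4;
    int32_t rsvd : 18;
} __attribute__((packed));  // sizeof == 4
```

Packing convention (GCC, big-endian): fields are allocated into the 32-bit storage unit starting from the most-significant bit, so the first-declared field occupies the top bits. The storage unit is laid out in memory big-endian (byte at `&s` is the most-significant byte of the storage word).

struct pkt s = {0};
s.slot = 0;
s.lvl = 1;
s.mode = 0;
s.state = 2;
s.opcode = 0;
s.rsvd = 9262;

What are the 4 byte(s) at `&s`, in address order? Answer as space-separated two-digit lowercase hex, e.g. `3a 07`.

08 80 24 2e

slot (4b) val=0 bits=0x0 at bit 28: 0x00000000
lvl (1b) val=1 bits=0x1 at bit 27: 0x08000000
mode (3b) val=0 bits=0x0 at bit 24: 0x08000000
state (2b) val=2 bits=0x2 at bit 22: 0x08800000
opcode (4b) val=0 bits=0x0 at bit 18: 0x08800000
rsvd (18b) val=9262 bits=0x242e at bit 0: 0x0880242e
word = 0x0880242e → big-endian bytes:
  [0]=0x08  [1]=0x80  [2]=0x24  [3]=0x2e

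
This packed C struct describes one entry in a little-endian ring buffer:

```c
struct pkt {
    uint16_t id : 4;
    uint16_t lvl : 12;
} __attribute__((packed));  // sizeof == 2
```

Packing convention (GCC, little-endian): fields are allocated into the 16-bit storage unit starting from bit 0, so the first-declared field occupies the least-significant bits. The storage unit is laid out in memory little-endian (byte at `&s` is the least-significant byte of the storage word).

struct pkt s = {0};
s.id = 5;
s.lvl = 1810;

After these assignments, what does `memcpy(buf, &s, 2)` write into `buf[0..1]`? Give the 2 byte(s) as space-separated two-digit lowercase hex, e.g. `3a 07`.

id (4b) val=5 bits=0x5 at bit 0: 0x0005
lvl (12b) val=1810 bits=0x712 at bit 4: 0x7125
word = 0x7125 → little-endian bytes:
  [0]=0x25  [1]=0x71

25 71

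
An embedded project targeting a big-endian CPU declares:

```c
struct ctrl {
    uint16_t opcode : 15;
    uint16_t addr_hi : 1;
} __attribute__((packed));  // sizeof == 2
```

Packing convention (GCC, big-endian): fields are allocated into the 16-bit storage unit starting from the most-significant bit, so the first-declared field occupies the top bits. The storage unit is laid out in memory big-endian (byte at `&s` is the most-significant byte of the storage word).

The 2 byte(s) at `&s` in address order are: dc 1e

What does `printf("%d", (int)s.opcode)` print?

28175

[0]=0xdc [1]=0x1e (big-endian) → word 0xdc1e
opcode:15 @ bit 1 → (0xdc1e>>1)&0x7fff = 0x6e0f  ←
addr_hi:1 @ bit 0 → (0xdc1e>>0)&0x1 = 0x0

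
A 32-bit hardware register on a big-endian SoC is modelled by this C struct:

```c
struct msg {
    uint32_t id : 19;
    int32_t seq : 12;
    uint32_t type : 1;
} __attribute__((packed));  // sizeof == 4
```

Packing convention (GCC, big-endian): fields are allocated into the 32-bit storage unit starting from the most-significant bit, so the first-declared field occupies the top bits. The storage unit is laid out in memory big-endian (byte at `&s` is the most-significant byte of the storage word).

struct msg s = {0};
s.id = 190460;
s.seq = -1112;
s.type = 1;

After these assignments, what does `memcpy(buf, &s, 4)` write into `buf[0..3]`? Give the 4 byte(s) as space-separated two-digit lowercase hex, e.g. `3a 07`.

[13+:19] id=190460 & 0x7ffff = 0x2e7fc; word=0x5cff8000
[1+:12] seq=-1112 & 0xfff = 0xba8; word=0x5cff9750
[0+:1] type=1 & 0x1 = 0x1; word=0x5cff9751
word = 0x5cff9751 → big-endian bytes:
  [0]=0x5c  [1]=0xff  [2]=0x97  [3]=0x51

5c ff 97 51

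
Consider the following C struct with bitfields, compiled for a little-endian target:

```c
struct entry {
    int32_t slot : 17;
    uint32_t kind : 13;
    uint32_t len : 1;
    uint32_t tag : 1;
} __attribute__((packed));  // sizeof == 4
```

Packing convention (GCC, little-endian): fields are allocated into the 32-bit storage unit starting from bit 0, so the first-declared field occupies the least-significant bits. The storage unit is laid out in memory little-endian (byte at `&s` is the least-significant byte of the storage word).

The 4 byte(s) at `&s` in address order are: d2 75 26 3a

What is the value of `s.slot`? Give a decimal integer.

30162

[0]=0xd2 [1]=0x75 [2]=0x26 [3]=0x3a (little-endian) → word 0x3a2675d2
slot [0+:17] = (word>>0) & 0x1ffff = 30162  ←
kind [17+:13] = (word>>17) & 0x1fff = 7443
len [30+:1] = (word>>30) & 0x1 = 0
tag [31+:1] = (word>>31) & 0x1 = 0
slot signed 17b, MSB=0: value = 30162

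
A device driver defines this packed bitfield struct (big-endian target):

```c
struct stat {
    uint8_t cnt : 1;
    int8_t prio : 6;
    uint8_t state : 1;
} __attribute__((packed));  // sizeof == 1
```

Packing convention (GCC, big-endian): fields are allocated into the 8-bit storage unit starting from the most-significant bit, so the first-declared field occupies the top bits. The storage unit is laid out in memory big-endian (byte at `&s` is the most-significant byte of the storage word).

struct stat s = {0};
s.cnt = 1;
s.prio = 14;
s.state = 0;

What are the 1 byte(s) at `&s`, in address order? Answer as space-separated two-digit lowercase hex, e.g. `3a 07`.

9c

cnt (1b) val=1 bits=0x1 at bit 7: 0x80
prio (6b) val=14 bits=0xe at bit 1: 0x9c
state (1b) val=0 bits=0x0 at bit 0: 0x9c
word = 0x9c → big-endian bytes:
  [0]=0x9c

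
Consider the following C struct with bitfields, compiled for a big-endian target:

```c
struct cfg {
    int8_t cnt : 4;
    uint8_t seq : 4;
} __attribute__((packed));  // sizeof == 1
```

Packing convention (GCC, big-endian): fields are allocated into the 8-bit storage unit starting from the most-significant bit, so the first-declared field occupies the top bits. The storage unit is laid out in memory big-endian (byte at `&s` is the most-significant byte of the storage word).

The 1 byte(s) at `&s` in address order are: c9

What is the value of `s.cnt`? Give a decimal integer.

[0]=0xc9 (big-endian) → word 0xc9
cnt:4 @ bit 4 → (0xc9>>4)&0xf = 0xc  ←
seq:4 @ bit 0 → (0xc9>>0)&0xf = 0x9
cnt signed 4b, MSB=1: 12 - 16 = -4

-4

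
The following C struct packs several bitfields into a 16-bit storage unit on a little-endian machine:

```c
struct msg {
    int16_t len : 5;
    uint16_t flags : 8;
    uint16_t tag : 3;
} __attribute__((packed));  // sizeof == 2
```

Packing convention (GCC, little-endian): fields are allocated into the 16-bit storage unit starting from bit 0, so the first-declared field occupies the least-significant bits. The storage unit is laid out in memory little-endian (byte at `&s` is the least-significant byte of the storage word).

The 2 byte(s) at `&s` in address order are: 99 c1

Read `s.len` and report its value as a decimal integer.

-7

[0]=0x99 [1]=0xc1 (little-endian) → word 0xc199
len [0+:5] = (word>>0) & 0x1f = 25  ←
flags [5+:8] = (word>>5) & 0xff = 12
tag [13+:3] = (word>>13) & 0x7 = 6
len signed 5b, MSB=1: 25 - 32 = -7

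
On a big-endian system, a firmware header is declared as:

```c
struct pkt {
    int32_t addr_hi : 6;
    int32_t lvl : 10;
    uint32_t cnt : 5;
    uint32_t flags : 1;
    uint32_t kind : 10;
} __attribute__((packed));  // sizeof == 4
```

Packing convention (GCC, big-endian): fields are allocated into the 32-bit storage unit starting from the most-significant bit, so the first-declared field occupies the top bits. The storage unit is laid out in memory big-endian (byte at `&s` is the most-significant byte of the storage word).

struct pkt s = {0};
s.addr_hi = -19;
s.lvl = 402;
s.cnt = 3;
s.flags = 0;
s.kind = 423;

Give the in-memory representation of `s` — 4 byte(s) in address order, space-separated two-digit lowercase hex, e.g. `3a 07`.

b5 92 19 a7

[26+:6] addr_hi=-19 & 0x3f = 0x2d; word=0xb4000000
[16+:10] lvl=402 & 0x3ff = 0x192; word=0xb5920000
[11+:5] cnt=3 & 0x1f = 0x3; word=0xb5921800
[10+:1] flags=0 & 0x1 = 0x0; word=0xb5921800
[0+:10] kind=423 & 0x3ff = 0x1a7; word=0xb59219a7
word = 0xb59219a7 → big-endian bytes:
  [0]=0xb5  [1]=0x92  [2]=0x19  [3]=0xa7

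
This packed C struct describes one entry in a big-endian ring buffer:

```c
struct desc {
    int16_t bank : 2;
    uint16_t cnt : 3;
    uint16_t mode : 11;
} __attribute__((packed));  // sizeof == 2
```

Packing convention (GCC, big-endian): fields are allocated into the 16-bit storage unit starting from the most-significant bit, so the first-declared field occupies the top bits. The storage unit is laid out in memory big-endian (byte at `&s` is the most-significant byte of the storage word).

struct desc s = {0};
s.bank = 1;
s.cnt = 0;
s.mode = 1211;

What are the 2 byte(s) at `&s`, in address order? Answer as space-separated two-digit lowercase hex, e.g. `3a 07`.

bank:2 = 1 → 0x1 << 14 → word 0x4000
cnt:3 = 0 → 0x0 << 11 → word 0x4000
mode:11 = 1211 → 0x4bb << 0 → word 0x44bb
word = 0x44bb → big-endian bytes:
  [0]=0x44  [1]=0xbb

44 bb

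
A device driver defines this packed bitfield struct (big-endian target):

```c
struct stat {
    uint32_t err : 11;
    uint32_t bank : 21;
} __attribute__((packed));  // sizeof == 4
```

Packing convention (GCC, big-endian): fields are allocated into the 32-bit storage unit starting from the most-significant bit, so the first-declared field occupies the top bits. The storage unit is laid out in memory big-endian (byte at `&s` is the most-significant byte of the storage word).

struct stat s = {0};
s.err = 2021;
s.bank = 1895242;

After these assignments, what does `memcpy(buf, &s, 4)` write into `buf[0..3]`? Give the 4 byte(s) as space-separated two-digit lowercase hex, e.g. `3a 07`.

err (11b) val=2021 bits=0x7e5 at bit 21: 0xfca00000
bank (21b) val=1895242 bits=0x1ceb4a at bit 0: 0xfcbceb4a
word = 0xfcbceb4a → big-endian bytes:
  [0]=0xfc  [1]=0xbc  [2]=0xeb  [3]=0x4a

fc bc eb 4a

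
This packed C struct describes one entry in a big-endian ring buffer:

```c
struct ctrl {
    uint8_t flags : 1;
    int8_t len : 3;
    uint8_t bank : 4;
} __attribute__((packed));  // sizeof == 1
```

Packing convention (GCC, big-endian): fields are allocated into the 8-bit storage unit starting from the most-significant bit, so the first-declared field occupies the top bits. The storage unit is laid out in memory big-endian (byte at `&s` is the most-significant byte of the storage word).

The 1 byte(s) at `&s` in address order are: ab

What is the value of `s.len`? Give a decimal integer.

[0]=0xab (big-endian) → word 0xab
flags:1 @ bit 7 → (0xab>>7)&0x1 = 0x1
len:3 @ bit 4 → (0xab>>4)&0x7 = 0x2  ←
bank:4 @ bit 0 → (0xab>>0)&0xf = 0xb
len signed 3b, MSB=0: value = 2

2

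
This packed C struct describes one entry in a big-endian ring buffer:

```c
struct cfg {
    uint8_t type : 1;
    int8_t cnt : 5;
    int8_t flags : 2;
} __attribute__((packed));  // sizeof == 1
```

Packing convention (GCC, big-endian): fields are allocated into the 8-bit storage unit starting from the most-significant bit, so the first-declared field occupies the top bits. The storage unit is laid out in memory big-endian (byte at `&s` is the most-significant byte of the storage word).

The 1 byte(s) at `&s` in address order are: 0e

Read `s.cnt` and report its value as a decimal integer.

3

[0]=0x0e (big-endian) → word 0x0e
type:1 @ bit 7 → (0x0e>>7)&0x1 = 0x0
cnt:5 @ bit 2 → (0x0e>>2)&0x1f = 0x3  ←
flags:2 @ bit 0 → (0x0e>>0)&0x3 = 0x2
cnt signed 5b, MSB=0: value = 3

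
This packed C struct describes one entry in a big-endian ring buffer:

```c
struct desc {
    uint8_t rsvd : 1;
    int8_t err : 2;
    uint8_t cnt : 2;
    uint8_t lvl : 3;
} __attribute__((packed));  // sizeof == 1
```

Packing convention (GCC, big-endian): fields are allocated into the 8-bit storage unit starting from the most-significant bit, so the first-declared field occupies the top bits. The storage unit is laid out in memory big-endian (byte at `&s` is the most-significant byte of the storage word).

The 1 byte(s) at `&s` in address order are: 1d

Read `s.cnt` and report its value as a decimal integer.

[0]=0x1d (big-endian) → word 0x1d
rsvd:1 @ bit 7 → (0x1d>>7)&0x1 = 0x0
err:2 @ bit 5 → (0x1d>>5)&0x3 = 0x0
cnt:2 @ bit 3 → (0x1d>>3)&0x3 = 0x3  ←
lvl:3 @ bit 0 → (0x1d>>0)&0x7 = 0x5

3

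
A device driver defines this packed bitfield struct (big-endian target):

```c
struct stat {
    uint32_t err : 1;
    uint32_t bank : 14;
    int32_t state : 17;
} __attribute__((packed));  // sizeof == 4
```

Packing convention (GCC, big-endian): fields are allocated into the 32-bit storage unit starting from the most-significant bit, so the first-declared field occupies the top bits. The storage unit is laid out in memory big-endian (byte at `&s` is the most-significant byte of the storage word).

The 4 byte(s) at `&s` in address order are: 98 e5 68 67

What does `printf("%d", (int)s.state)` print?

-38809

[0]=0x98 [1]=0xe5 [2]=0x68 [3]=0x67 (big-endian) → word 0x98e56867
err [31+:1] = (word>>31) & 0x1 = 1
bank [17+:14] = (word>>17) & 0x3fff = 3186
state [0+:17] = (word>>0) & 0x1ffff = 92263  ←
state signed 17b, MSB=1: 92263 - 131072 = -38809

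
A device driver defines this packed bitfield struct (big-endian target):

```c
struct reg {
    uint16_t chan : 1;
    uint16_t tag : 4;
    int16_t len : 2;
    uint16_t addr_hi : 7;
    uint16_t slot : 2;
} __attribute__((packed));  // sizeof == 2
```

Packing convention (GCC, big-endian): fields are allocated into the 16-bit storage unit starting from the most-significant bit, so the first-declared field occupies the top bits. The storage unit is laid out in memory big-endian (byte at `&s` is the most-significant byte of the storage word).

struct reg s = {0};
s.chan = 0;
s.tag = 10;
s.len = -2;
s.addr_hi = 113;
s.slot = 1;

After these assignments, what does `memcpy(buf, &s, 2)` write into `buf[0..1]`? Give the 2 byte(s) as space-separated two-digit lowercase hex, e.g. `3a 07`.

55 c5

[15+:1] chan=0 & 0x1 = 0x0; word=0x0000
[11+:4] tag=10 & 0xf = 0xa; word=0x5000
[9+:2] len=-2 & 0x3 = 0x2; word=0x5400
[2+:7] addr_hi=113 & 0x7f = 0x71; word=0x55c4
[0+:2] slot=1 & 0x3 = 0x1; word=0x55c5
word = 0x55c5 → big-endian bytes:
  [0]=0x55  [1]=0xc5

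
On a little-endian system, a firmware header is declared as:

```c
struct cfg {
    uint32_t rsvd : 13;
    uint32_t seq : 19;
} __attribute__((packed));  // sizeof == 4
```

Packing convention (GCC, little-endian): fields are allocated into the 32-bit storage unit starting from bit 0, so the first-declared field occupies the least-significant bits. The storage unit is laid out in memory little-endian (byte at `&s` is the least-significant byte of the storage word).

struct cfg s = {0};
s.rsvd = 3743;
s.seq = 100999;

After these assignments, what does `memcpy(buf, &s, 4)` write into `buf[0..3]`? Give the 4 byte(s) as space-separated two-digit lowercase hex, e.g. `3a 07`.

9f ee 50 31

rsvd (13b) val=3743 bits=0xe9f at bit 0: 0x00000e9f
seq (19b) val=100999 bits=0x18a87 at bit 13: 0x3150ee9f
word = 0x3150ee9f → little-endian bytes:
  [0]=0x9f  [1]=0xee  [2]=0x50  [3]=0x31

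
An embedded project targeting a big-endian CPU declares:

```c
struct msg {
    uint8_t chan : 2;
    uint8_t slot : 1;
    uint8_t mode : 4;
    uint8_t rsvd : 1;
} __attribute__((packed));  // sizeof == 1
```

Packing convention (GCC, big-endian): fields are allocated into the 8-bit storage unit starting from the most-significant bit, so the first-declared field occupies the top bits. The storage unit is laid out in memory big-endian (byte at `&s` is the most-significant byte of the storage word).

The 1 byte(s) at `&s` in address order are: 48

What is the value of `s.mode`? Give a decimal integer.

4

[0]=0x48 (big-endian) → word 0x48
chan:2 @ bit 6 → (0x48>>6)&0x3 = 0x1
slot:1 @ bit 5 → (0x48>>5)&0x1 = 0x0
mode:4 @ bit 1 → (0x48>>1)&0xf = 0x4  ←
rsvd:1 @ bit 0 → (0x48>>0)&0x1 = 0x0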